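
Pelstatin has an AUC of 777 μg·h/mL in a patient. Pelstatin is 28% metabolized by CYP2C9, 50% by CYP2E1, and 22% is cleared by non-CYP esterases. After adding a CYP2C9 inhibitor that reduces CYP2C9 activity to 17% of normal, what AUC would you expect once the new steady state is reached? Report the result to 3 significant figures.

1.01 × 10³ μg·h/mL

The CYP2C9 pathway (28% of clearance) falls to 0.17× activity: 0.28 × 0.17 = 0.0476.
CYP2E1 (50%) and the residual 22% are unaffected.
CL_new/CL_old = 0.0476 + 0.5 + 0.22 = 0.7676.
New AUC = baseline ÷ relative clearance = 777 / 0.7676 = 1.01 × 10³ μg·h/mL.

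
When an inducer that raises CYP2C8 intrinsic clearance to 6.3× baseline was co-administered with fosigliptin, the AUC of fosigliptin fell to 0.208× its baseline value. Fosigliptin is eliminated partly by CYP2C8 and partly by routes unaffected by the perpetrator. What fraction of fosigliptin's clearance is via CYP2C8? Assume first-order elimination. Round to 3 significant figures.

0.718

Call the CYP2C8 fraction fm. After the interaction, CL_new/CL_old = fm × 6.3 + (1 − fm).
AUC ratio = 1 / (new CL fraction), so new CL fraction = 1 / 0.208 = 4.808.
fm × 6.3 + 1 − fm = 4.808  ⇒  fm × (6.3 − 1) = 3.808  ⇒  fm = 0.718.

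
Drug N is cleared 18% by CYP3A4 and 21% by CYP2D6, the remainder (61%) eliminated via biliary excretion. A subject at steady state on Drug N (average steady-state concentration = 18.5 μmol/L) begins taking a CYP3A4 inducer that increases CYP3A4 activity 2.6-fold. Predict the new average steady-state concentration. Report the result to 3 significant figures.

14.4 μmol/L

The CYP3A4 pathway (18% of clearance) rises to 2.6× activity: 0.18 × 2.6 = 0.468.
CYP2D6 (21%) and the residual 61% are unaffected.
Relative clearance = 0.468 + 0.21 + 0.61 = 1.288.
With dosing unchanged, average steady-state concentration scales as 1/CL: 18.5 / 1.288 = 14.4 μmol/L.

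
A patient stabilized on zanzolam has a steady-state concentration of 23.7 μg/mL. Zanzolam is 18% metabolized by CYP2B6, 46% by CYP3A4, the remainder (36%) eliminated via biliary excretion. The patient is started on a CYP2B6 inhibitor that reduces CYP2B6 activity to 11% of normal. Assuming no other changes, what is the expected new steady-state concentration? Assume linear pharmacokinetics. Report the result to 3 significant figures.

28.2 μg/mL

CYP2B6: 0.18 × 0.11 = 0.0198
CYP3A4: 0.46 (unchanged)
Other: 0.36 (unchanged)
New clearance relative to baseline: 0.0198 + 0.46 + 0.36 = 0.8398.
With dosing unchanged, steady-state concentration scales as 1/CL: 23.7 / 0.8398 = 28.2 μg/mL.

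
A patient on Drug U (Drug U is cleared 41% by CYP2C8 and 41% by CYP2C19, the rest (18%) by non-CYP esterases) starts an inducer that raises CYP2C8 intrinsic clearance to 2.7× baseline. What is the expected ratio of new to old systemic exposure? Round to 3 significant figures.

The CYP2C8 pathway (41% of clearance) is boosted to 2.7× activity: 0.41 × 2.7 = 1.107.
CYP2C19 (41%) and the residual 18% are unaffected.
CL_new/CL_old = 1.107 + 0.41 + 0.18 = 1.697.
Systemic exposure is inversely proportional to clearance, so the fold-change is 1 / 1.697 = 0.589.

0.589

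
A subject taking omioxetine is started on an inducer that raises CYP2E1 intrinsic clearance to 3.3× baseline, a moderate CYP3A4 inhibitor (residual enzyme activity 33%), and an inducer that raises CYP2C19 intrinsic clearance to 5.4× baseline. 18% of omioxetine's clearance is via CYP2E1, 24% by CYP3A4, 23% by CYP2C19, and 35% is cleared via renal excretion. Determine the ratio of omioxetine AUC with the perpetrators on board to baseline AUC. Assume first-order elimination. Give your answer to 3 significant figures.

The CYP2E1 pathway (18% of clearance) increases to 3.3× activity: 0.18 × 3.3 = 0.594.
The CYP3A4 pathway (24% of clearance) falls to 0.33× activity: 0.24 × 0.33 = 0.0792.
The CYP2C19 pathway (23% of clearance) rises to 5.4× activity: 0.23 × 5.4 = 1.242.
Non-CYP routes (35%) are unchanged.
Relative clearance = 0.594 + 0.0792 + 1.242 + 0.35 = 2.2652.
AUC ∝ 1/CL: fold-change = 1 / 2.2652 = 0.441.

0.441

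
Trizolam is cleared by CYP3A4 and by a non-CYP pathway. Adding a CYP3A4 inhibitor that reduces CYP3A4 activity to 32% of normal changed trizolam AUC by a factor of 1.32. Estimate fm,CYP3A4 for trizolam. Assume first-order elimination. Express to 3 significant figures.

0.357

Let x = fm,CYP3A4. Because AUC ∝ 1/CL, relative clearance fell to 1/1.32 = 0.7576.
Setting x·0.32 + (1 − x) = 0.7576 and solving: x = (0.7576 − 1)/(0.32 − 1) = 0.357.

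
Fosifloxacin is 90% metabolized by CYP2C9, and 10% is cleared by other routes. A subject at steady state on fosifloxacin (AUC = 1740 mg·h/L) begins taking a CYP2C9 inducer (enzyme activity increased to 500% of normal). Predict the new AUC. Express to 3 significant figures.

The CYP2C9 pathway (90% of clearance) increases to 5× activity: 0.9 × 5 = 4.5.
Non-CYP routes (10%) are unchanged.
CL_new/CL_old = 4.5 + 0.1 = 4.6.
With dosing unchanged, AUC scales as 1/CL: 1740 / 4.6 = 378 mg·h/L.

378 mg·h/L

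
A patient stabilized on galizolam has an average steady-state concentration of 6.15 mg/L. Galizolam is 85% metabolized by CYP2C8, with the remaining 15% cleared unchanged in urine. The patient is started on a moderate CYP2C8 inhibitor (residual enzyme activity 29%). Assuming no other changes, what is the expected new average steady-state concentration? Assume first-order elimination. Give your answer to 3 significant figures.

15.5 mg/L

CYP2C8: 0.85 × 0.29 = 0.2465
Other: 0.15 (unchanged)
Relative clearance = 0.2465 + 0.15 = 0.3965.
Average steady-state concentration ∝ 1/CL, so new value = 6.15 / 0.3965 = 15.5 mg/L.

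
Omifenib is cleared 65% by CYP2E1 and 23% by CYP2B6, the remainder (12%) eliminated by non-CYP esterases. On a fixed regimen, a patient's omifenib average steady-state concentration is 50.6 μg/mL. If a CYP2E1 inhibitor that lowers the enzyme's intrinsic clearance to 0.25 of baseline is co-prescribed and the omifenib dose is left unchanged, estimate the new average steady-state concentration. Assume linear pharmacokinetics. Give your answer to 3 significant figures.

The CYP2E1 pathway (65% of clearance) drops to 0.25× activity: 0.65 × 0.25 = 0.1625.
CYP2B6 (23%) and the residual 12% are unaffected.
New clearance relative to baseline: 0.1625 + 0.23 + 0.12 = 0.5125.
With dosing unchanged, average steady-state concentration scales as 1/CL: 50.6 / 0.5125 = 98.7 μg/mL.

98.7 μg/mL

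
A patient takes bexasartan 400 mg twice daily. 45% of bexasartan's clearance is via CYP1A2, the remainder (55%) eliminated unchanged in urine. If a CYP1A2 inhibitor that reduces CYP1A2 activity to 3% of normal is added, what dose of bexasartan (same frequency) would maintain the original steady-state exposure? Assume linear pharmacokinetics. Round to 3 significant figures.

The CYP1A2 pathway (45% of clearance) falls to 0.03× activity: 0.45 × 0.03 = 0.0135.
The remaining 55% of clearance is unaffected.
New clearance relative to baseline: 0.0135 + 0.55 = 0.5635.
To maintain the same steady-state level, dose must scale with clearance: new dose = 400 × 0.5635 = 225 mg.

225 mg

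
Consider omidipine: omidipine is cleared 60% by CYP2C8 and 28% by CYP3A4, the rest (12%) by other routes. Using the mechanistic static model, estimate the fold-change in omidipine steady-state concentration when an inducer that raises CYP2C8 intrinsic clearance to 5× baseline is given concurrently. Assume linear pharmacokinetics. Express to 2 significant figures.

0.29

The CYP2C8 pathway (60% of clearance) increases to 5× activity: 0.6 × 5 = 3.
CYP3A4 (28%) and the residual 12% are unaffected.
New clearance relative to baseline: 3 + 0.28 + 0.12 = 3.4.
Steady-state concentration is inversely proportional to clearance, so the fold-change is 1 / 3.4 = 0.29.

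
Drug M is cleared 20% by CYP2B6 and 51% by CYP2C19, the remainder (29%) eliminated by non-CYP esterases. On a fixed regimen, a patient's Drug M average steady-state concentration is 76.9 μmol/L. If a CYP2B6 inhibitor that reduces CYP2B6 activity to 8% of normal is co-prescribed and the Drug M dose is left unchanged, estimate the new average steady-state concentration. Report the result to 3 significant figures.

94.2 μmol/L

The CYP2B6 pathway (20% of clearance) falls to 0.08× activity: 0.2 × 0.08 = 0.016.
CYP2C19 (51%) and the residual 29% are unaffected.
Relative clearance = 0.016 + 0.51 + 0.29 = 0.816.
With dosing unchanged, average steady-state concentration scales as 1/CL: 76.9 / 0.816 = 94.2 μmol/L.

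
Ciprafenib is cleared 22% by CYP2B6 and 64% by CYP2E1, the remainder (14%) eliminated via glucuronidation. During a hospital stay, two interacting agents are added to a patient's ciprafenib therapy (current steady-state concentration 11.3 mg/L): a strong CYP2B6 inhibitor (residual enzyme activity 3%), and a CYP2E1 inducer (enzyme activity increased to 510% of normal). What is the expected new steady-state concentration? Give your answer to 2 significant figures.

3.3 mg/L

The CYP2B6 pathway (22% of clearance) drops to 0.03× activity: 0.22 × 0.03 = 0.0066.
The CYP2E1 pathway (64% of clearance) is boosted to 5.1× activity: 0.64 × 5.1 = 3.264.
The remaining 14% of clearance is unaffected.
New clearance relative to baseline: 0.0066 + 3.264 + 0.14 = 3.4106.
Dividing the baseline by the relative clearance: 11.3 / 3.4106 = 3.3 mg/L.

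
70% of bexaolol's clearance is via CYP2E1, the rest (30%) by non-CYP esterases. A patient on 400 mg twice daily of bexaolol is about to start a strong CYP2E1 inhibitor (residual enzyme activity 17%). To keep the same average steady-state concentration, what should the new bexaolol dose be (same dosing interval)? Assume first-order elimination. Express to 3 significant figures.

168 mg

The CYP2E1 pathway (70% of clearance) drops to 0.17× activity: 0.7 × 0.17 = 0.119.
The remaining 30% of clearance is unaffected.
CL_new/CL_old = 0.119 + 0.3 = 0.419.
Exposure is unchanged when dose changes in proportion to clearance. New dose = 400 mg × 0.419 = 168 mg.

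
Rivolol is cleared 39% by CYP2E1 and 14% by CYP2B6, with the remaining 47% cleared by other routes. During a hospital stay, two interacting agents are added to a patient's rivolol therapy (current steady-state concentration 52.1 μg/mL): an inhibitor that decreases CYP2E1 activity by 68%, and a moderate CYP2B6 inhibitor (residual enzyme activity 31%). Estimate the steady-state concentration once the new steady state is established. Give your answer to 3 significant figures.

CYP2E1: 0.39 × 0.32 = 0.1248
CYP2B6: 0.14 × 0.31 = 0.0434
Other: 0.47 (unchanged)
Relative clearance = 0.1248 + 0.0434 + 0.47 = 0.6382.
New steady-state concentration = 52.1 / 0.6382 = 81.6 μg/mL (concentration scales inversely with clearance).

81.6 μg/mL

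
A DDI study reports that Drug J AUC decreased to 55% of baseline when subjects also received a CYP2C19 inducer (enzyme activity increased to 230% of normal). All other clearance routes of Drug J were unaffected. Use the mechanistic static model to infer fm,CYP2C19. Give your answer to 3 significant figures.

0.629

Write x for the fraction cleared via CYP2C19. The observed AUC change means clearance rose to 1/0.550 = 1.818 of baseline.
Only the CYP2C19 route changed, so 1.818 = x·2.3 + (1 − x), giving x = 0.629.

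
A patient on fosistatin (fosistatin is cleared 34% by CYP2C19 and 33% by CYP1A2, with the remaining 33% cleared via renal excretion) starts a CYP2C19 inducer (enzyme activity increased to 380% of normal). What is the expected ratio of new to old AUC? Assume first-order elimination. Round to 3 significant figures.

The CYP2C19 pathway (34% of clearance) rises to 3.8× activity: 0.34 × 3.8 = 1.292.
CYP1A2 (33%) and the residual 33% are unaffected.
New clearance relative to baseline: 1.292 + 0.33 + 0.33 = 1.952.
Since AUC ∝ 1/CL, the ratio is 1 / 1.952 = 0.512.

0.512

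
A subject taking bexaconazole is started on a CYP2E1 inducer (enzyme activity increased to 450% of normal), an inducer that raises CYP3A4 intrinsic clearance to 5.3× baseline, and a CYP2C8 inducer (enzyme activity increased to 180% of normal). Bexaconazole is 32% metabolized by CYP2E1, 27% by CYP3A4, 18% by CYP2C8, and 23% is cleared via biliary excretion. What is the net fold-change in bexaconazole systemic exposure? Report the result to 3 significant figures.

The CYP2E1 pathway (32% of clearance) rises to 4.5× activity: 0.32 × 4.5 = 1.44.
The CYP3A4 pathway (27% of clearance) is boosted to 5.3× activity: 0.27 × 5.3 = 1.431.
The CYP2C8 pathway (18% of clearance) is boosted to 1.8× activity: 0.18 × 1.8 = 0.324.
Non-CYP routes (23%) are unchanged.
Relative clearance = 1.44 + 1.431 + 0.324 + 0.23 = 3.425.
Systemic exposure ∝ 1/CL: fold-change = 1 / 3.425 = 0.292.

0.292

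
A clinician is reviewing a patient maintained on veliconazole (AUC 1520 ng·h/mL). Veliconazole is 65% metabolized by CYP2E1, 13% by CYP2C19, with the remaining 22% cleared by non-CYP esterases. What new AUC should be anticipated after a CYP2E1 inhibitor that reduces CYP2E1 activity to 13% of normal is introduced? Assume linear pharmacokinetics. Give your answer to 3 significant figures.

3.50 × 10³ ng·h/mL

The CYP2E1 pathway (65% of clearance) is reduced to 0.13× activity: 0.65 × 0.13 = 0.0845.
CYP2C19 (13%) and the residual 22% are unaffected.
CL_new/CL_old = 0.0845 + 0.13 + 0.22 = 0.4345.
New AUC = baseline ÷ relative clearance = 1520 / 0.4345 = 3.50 × 10³ ng·h/mL.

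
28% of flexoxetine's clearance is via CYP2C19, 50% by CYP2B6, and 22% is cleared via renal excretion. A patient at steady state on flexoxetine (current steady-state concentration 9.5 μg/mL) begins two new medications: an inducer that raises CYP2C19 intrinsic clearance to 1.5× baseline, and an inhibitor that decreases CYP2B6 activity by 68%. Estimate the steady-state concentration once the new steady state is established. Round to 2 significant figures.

12 μg/mL

The CYP2C19 pathway (28% of clearance) is boosted to 1.5× activity: 0.28 × 1.5 = 0.42.
The CYP2B6 pathway (50% of clearance) is reduced to 0.32× activity: 0.5 × 0.32 = 0.16.
Non-CYP routes (22%) are unchanged.
New clearance relative to baseline: 0.42 + 0.16 + 0.22 = 0.8.
New steady-state concentration = 9.5 / 0.8 = 12 μg/mL (concentration scales inversely with clearance).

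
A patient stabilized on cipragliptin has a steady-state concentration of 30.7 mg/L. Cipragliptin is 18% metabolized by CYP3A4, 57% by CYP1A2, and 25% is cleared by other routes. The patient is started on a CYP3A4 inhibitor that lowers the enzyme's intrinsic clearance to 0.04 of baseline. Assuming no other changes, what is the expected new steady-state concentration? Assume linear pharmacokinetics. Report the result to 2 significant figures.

37 mg/L

CYP3A4: 0.18 × 0.04 = 0.0072
CYP1A2: 0.57 (unchanged)
Other: 0.25 (unchanged)
CL_new/CL_old = 0.0072 + 0.57 + 0.25 = 0.8272.
Steady-state concentration ∝ 1/CL, so new value = 30.7 / 0.8272 = 37 mg/L.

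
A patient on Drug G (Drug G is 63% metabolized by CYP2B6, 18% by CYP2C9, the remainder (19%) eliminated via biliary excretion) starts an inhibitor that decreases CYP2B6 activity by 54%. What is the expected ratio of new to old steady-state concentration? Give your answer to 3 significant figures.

1.52

The CYP2B6 pathway (63% of clearance) is reduced to 0.46× activity: 0.63 × 0.46 = 0.2898.
CYP2C9 (18%) and the residual 19% are unaffected.
CL_new/CL_old = 0.2898 + 0.18 + 0.19 = 0.6598.
Steady-state concentration is inversely proportional to clearance, so the fold-change is 1 / 0.6598 = 1.52.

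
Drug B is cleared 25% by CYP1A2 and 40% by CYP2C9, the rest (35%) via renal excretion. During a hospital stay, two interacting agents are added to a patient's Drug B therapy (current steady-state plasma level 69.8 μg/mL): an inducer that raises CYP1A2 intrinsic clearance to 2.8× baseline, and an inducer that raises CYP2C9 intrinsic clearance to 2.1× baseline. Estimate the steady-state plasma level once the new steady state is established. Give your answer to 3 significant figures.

36.9 μg/mL

The CYP1A2 pathway (25% of clearance) rises to 2.8× activity: 0.25 × 2.8 = 0.7.
The CYP2C9 pathway (40% of clearance) rises to 2.1× activity: 0.4 × 2.1 = 0.84.
The remaining 35% of clearance is unaffected.
New clearance relative to baseline: 0.7 + 0.84 + 0.35 = 1.89.
New steady-state plasma level = 69.8 / 1.89 = 36.9 μg/mL (concentration scales inversely with clearance).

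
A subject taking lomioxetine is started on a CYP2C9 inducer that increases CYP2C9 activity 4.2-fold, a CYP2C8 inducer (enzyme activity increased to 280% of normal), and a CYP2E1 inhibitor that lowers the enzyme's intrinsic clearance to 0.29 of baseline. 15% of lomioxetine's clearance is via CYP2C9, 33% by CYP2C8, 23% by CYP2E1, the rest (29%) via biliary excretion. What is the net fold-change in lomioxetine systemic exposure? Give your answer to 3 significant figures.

CYP2C9: 0.15 × 4.2 = 0.63
CYP2C8: 0.33 × 2.8 = 0.924
CYP2E1: 0.23 × 0.29 = 0.0667
Other: 0.29 (unchanged)
Relative clearance = 0.63 + 0.924 + 0.0667 + 0.29 = 1.9107.
Because systemic exposure varies inversely with clearance, the combined effect is 1 / 1.9107 = 0.523.

0.523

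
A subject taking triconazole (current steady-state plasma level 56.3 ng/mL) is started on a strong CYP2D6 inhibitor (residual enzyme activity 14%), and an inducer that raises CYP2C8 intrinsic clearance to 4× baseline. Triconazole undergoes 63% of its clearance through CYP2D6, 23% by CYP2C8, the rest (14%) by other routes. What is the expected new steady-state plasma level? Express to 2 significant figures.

49 ng/mL

The CYP2D6 pathway (63% of clearance) is reduced to 0.14× activity: 0.63 × 0.14 = 0.0882.
The CYP2C8 pathway (23% of clearance) rises to 4× activity: 0.23 × 4 = 0.92.
The remaining 14% of clearance is unaffected.
Relative clearance = 0.0882 + 0.92 + 0.14 = 1.1482.
Steady-state plasma level ∝ 1/CL: new value = 56.3 / 1.1482 = 49 ng/mL.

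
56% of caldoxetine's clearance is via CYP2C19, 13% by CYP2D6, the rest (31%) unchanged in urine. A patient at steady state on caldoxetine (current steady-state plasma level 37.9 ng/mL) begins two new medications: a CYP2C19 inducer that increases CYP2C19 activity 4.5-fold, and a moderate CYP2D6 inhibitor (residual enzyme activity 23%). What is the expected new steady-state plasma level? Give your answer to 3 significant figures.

The CYP2C19 pathway (56% of clearance) rises to 4.5× activity: 0.56 × 4.5 = 2.52.
The CYP2D6 pathway (13% of clearance) is reduced to 0.23× activity: 0.13 × 0.23 = 0.0299.
The remaining 31% of clearance is unaffected.
Relative clearance = 2.52 + 0.0299 + 0.31 = 2.8599.
Dividing the baseline by the relative clearance: 37.9 / 2.8599 = 13.3 ng/mL.

13.3 ng/mL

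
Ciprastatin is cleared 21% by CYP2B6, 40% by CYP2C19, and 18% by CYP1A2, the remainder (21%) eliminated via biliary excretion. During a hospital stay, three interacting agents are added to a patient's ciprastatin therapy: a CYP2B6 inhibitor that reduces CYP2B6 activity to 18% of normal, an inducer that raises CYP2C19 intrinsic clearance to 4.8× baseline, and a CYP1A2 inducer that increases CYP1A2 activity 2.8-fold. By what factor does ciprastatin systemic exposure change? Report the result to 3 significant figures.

The CYP2B6 pathway (21% of clearance) drops to 0.18× activity: 0.21 × 0.18 = 0.0378.
The CYP2C19 pathway (40% of clearance) increases to 4.8× activity: 0.4 × 4.8 = 1.92.
The CYP1A2 pathway (18% of clearance) is boosted to 2.8× activity: 0.18 × 2.8 = 0.504.
The remaining 21% of clearance is unaffected.
CL_new/CL_old = 0.0378 + 1.92 + 0.504 + 0.21 = 2.6718.
Because systemic exposure varies inversely with clearance, the combined effect is 1 / 2.6718 = 0.374.

0.374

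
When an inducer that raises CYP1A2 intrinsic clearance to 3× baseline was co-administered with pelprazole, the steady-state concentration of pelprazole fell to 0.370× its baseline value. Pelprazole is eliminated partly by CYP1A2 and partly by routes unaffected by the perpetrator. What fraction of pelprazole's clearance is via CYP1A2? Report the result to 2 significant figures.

0.85

Call the CYP1A2 fraction fm. After the interaction, CL_new/CL_old = fm × 3 + (1 − fm).
Steady-state concentration ratio = 1 / (new CL fraction), so new CL fraction = 1 / 0.370 = 2.703.
fm × 3 + 1 − fm = 2.703  ⇒  fm × (3 − 1) = 1.703  ⇒  fm = 0.85.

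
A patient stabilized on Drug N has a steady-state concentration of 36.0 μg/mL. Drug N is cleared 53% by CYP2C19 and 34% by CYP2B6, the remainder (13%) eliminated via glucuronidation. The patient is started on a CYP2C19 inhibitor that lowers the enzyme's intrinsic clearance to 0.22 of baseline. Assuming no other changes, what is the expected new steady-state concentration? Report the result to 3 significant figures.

61.4 μg/mL

CYP2C19: 0.53 × 0.22 = 0.1166
CYP2B6: 0.34 (unchanged)
Other: 0.13 (unchanged)
CL_new/CL_old = 0.1166 + 0.34 + 0.13 = 0.5866.
New steady-state concentration = baseline ÷ relative clearance = 36.0 / 0.5866 = 61.4 μg/mL.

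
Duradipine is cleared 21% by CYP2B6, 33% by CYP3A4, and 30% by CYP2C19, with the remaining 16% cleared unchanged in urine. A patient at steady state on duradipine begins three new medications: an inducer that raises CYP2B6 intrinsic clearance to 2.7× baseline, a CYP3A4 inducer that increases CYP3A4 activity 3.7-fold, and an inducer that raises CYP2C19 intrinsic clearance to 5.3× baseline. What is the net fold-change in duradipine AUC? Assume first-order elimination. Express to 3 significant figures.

CYP2B6: 0.21 × 2.7 = 0.567
CYP3A4: 0.33 × 3.7 = 1.221
CYP2C19: 0.3 × 5.3 = 1.59
Other: 0.16 (unchanged)
New clearance relative to baseline: 0.567 + 1.221 + 1.59 + 0.16 = 3.538.
Because AUC varies inversely with clearance, the combined effect is 1 / 3.538 = 0.283.

0.283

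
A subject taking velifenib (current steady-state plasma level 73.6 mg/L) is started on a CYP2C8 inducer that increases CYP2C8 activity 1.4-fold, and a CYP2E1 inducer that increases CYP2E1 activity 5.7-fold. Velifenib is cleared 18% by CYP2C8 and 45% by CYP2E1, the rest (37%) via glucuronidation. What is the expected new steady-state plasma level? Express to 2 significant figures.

23 mg/L

CYP2C8: 0.18 × 1.4 = 0.252
CYP2E1: 0.45 × 5.7 = 2.565
Other: 0.37 (unchanged)
CL_new/CL_old = 0.252 + 2.565 + 0.37 = 3.187.
Steady-state plasma level ∝ 1/CL: new value = 73.6 / 3.187 = 23 mg/L.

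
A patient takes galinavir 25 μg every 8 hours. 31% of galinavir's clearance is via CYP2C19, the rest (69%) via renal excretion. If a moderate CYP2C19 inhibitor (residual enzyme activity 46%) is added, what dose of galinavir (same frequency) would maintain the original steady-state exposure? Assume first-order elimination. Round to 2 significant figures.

CYP2C19: 0.31 × 0.46 = 0.1426
Other: 0.69 (unchanged)
CL_new/CL_old = 0.1426 + 0.69 = 0.8326.
To maintain the same steady-state level, dose must scale with clearance: new dose = 25 × 0.8326 = 21 μg.

21 μg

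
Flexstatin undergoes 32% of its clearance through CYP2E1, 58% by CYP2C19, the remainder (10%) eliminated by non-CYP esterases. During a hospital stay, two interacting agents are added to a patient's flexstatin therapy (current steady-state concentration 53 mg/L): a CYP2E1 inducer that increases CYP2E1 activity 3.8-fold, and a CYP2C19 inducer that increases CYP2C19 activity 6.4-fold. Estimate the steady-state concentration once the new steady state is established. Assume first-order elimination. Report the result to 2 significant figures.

11 mg/L

CYP2E1: 0.32 × 3.8 = 1.216
CYP2C19: 0.58 × 6.4 = 3.712
Other: 0.1 (unchanged)
Relative clearance = 1.216 + 3.712 + 0.1 = 5.028.
Steady-state concentration ∝ 1/CL: new value = 53 / 5.028 = 11 mg/L.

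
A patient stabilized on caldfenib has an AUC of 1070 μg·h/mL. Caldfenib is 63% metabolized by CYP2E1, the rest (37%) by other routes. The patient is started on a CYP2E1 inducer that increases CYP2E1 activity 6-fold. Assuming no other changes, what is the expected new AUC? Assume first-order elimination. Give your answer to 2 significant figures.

The CYP2E1 pathway (63% of clearance) rises to 6× activity: 0.63 × 6 = 3.78.
The remaining 37% of clearance is unaffected.
Relative clearance = 3.78 + 0.37 = 4.15.
New AUC = baseline ÷ relative clearance = 1070 / 4.15 = 2.6 × 10² μg·h/mL.

2.6 × 10² μg·h/mL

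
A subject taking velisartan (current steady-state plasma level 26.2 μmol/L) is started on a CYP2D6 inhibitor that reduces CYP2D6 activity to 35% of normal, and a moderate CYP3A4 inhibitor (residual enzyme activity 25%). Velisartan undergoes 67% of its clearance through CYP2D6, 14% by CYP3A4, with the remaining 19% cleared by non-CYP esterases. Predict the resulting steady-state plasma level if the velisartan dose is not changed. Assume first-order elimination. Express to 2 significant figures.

The CYP2D6 pathway (67% of clearance) is reduced to 0.35× activity: 0.67 × 0.35 = 0.2345.
The CYP3A4 pathway (14% of clearance) falls to 0.25× activity: 0.14 × 0.25 = 0.035.
The remaining 19% of clearance is unaffected.
CL_new/CL_old = 0.2345 + 0.035 + 0.19 = 0.4595.
Steady-state plasma level ∝ 1/CL: new value = 26.2 / 0.4595 = 57 μmol/L.

57 μmol/L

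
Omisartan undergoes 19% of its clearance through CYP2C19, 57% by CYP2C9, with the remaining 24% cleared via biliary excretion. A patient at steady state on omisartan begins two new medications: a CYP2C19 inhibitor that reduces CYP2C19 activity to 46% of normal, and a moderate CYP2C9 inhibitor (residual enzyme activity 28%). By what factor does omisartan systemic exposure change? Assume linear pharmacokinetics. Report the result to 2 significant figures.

CYP2C19: 0.19 × 0.46 = 0.0874
CYP2C9: 0.57 × 0.28 = 0.1596
Other: 0.24 (unchanged)
Relative clearance = 0.0874 + 0.1596 + 0.24 = 0.487.
Systemic exposure ∝ 1/CL: fold-change = 1 / 0.487 = 2.1.

2.1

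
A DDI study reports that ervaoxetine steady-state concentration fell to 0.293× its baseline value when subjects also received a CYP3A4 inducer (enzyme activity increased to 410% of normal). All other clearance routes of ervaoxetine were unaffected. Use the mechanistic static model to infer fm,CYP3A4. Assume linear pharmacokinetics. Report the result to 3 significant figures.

0.778

CL'/CL = 1 / 0.293 = 3.413
4.1·fm + (1 − fm) = 3.413
fm = (3.413 − 1) / (4.1 − 1) = 0.778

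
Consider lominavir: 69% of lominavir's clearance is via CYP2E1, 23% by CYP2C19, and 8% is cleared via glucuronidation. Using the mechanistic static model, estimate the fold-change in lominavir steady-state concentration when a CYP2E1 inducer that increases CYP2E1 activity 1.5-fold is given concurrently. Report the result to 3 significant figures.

0.743

The CYP2E1 pathway (69% of clearance) rises to 1.5× activity: 0.69 × 1.5 = 1.035.
CYP2C19 (23%) and the residual 8% are unaffected.
New clearance relative to baseline: 1.035 + 0.23 + 0.08 = 1.345.
Steady-state concentration is inversely proportional to clearance, so the fold-change is 1 / 1.345 = 0.743.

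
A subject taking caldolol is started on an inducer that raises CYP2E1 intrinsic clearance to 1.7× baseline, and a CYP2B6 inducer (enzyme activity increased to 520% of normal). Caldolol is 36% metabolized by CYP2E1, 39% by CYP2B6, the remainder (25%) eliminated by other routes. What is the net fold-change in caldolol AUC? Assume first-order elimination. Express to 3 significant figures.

0.346

The CYP2E1 pathway (36% of clearance) rises to 1.7× activity: 0.36 × 1.7 = 0.612.
The CYP2B6 pathway (39% of clearance) rises to 5.2× activity: 0.39 × 5.2 = 2.028.
Non-CYP routes (25%) are unchanged.
CL_new/CL_old = 0.612 + 2.028 + 0.25 = 2.89.
Because AUC varies inversely with clearance, the combined effect is 1 / 2.89 = 0.346.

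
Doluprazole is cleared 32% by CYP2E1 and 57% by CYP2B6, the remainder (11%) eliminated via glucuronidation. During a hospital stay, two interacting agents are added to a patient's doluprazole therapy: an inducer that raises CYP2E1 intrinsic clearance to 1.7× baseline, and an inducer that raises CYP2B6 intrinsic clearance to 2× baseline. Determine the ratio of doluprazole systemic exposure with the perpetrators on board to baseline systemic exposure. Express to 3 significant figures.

0.557

The CYP2E1 pathway (32% of clearance) is boosted to 1.7× activity: 0.32 × 1.7 = 0.544.
The CYP2B6 pathway (57% of clearance) increases to 2× activity: 0.57 × 2 = 1.14.
Non-CYP routes (11%) are unchanged.
New clearance relative to baseline: 0.544 + 1.14 + 0.11 = 1.794.
Net systemic exposure ratio = 1 / 1.794 = 0.557.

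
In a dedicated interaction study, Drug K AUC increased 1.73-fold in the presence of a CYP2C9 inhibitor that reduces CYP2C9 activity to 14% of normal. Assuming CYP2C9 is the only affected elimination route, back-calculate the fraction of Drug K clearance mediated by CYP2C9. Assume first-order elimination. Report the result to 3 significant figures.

Call the CYP2C9 fraction fm. After the interaction, CL_new/CL_old = fm × 0.14 + (1 − fm).
AUC ratio = 1 / (new CL fraction), so new CL fraction = 1 / 1.73 = 0.578.
fm × 0.14 + 1 − fm = 0.578  ⇒  fm × (0.14 − 1) = −0.422  ⇒  fm = 0.491.

0.491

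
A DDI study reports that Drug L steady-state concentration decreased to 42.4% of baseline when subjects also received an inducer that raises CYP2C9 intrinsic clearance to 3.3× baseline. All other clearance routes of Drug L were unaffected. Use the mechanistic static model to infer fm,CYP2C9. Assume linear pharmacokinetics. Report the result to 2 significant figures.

CL'/CL = 1 / 0.424 = 2.358
3.3·fm + (1 − fm) = 2.358
fm = (2.358 − 1) / (3.3 − 1) = 0.59

0.59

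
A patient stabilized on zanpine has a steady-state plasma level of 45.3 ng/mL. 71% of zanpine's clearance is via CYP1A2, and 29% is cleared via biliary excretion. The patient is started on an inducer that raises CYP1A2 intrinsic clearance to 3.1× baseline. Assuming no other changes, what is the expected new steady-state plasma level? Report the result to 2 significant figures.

18 ng/mL

CYP1A2: 0.71 × 3.1 = 2.201
Other: 0.29 (unchanged)
Relative clearance = 2.201 + 0.29 = 2.491.
With dosing unchanged, steady-state plasma level scales as 1/CL: 45.3 / 2.491 = 18 ng/mL.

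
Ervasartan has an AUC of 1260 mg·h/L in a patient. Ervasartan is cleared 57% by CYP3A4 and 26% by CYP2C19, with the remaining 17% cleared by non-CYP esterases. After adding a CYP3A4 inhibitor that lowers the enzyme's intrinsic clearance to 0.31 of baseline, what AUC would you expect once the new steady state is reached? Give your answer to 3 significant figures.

The CYP3A4 pathway (57% of clearance) falls to 0.31× activity: 0.57 × 0.31 = 0.1767.
CYP2C19 (26%) and the residual 17% are unaffected.
CL_new/CL_old = 0.1767 + 0.26 + 0.17 = 0.6067.
AUC ∝ 1/CL, so new value = 1260 / 0.6067 = 2.08 × 10³ mg·h/L.

2.08 × 10³ mg·h/L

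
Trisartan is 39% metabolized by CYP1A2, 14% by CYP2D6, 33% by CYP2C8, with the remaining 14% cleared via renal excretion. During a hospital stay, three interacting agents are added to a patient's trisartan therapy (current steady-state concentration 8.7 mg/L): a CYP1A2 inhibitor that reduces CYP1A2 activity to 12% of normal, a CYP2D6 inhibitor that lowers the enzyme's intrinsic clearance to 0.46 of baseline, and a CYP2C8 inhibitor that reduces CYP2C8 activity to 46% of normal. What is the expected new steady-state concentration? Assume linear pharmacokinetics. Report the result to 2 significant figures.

22 mg/L

CYP1A2: 0.39 × 0.12 = 0.0468
CYP2D6: 0.14 × 0.46 = 0.0644
CYP2C8: 0.33 × 0.46 = 0.1518
Other: 0.14 (unchanged)
CL_new/CL_old = 0.0468 + 0.0644 + 0.1518 + 0.14 = 0.403.
Steady-state concentration ∝ 1/CL: new value = 8.7 / 0.403 = 22 mg/L.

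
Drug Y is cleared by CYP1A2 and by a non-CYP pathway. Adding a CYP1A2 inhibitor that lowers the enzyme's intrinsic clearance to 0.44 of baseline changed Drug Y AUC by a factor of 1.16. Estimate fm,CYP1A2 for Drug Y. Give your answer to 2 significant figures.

Let fm be the CYP1A2 fraction. New clearance relative to baseline = fm × 0.44 + (1 − fm).
AUC ratio = 1 / (new CL fraction), so new CL fraction = 1 / 1.16 = 0.8621.
fm × 0.44 + 1 − fm = 0.8621  ⇒  fm × (0.44 − 1) = −0.1379  ⇒  fm = 0.25.

0.25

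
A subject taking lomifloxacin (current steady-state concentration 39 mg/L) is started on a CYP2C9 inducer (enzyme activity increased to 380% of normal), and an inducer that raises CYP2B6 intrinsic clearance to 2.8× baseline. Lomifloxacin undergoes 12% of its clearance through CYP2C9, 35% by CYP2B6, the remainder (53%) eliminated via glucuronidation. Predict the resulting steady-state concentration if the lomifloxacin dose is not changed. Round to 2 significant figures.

20 mg/L

The CYP2C9 pathway (12% of clearance) rises to 3.8× activity: 0.12 × 3.8 = 0.456.
The CYP2B6 pathway (35% of clearance) rises to 2.8× activity: 0.35 × 2.8 = 0.98.
The remaining 53% of clearance is unaffected.
CL_new/CL_old = 0.456 + 0.98 + 0.53 = 1.966.
Steady-state concentration ∝ 1/CL: new value = 39 / 1.966 = 20 mg/L.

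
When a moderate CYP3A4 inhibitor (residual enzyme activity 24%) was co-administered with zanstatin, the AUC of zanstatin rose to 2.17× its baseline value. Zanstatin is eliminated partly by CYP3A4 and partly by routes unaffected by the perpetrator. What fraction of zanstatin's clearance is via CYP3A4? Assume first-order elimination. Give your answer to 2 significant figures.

0.71

Call the CYP3A4 fraction fm. After the interaction, CL_new/CL_old = fm × 0.24 + (1 − fm).
AUC ratio = 1 / (new CL fraction), so new CL fraction = 1 / 2.17 = 0.4608.
fm × 0.24 + 1 − fm = 0.4608  ⇒  fm × (0.24 − 1) = −0.5392  ⇒  fm = 0.71.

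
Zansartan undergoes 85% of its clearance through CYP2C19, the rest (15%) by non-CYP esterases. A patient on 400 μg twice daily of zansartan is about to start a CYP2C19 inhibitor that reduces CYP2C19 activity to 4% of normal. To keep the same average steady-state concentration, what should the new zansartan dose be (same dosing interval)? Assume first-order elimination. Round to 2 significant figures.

74 μg

The CYP2C19 pathway (85% of clearance) is reduced to 0.04× activity: 0.85 × 0.04 = 0.034.
Non-CYP routes (15%) are unchanged.
CL_new/CL_old = 0.034 + 0.15 = 0.184.
Exposure is unchanged when dose changes in proportion to clearance. New dose = 400 μg × 0.184 = 74 μg.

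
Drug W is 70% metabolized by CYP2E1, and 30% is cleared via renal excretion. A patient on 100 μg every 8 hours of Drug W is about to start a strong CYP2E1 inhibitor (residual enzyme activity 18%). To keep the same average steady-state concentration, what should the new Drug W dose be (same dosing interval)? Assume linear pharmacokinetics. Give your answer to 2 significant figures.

The CYP2E1 pathway (70% of clearance) is reduced to 0.18× activity: 0.7 × 0.18 = 0.126.
Non-CYP routes (30%) are unchanged.
CL_new/CL_old = 0.126 + 0.3 = 0.426.
To maintain the same steady-state level, dose must scale with clearance: new dose = 100 × 0.426 = 43 μg.

43 μg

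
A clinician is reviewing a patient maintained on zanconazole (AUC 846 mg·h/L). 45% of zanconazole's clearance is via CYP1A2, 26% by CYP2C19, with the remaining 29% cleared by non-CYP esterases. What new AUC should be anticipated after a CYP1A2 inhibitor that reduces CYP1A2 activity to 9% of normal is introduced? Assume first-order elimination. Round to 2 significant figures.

CYP1A2: 0.45 × 0.09 = 0.0405
CYP2C19: 0.26 (unchanged)
Other: 0.29 (unchanged)
CL_new/CL_old = 0.0405 + 0.26 + 0.29 = 0.5905.
AUC ∝ 1/CL, so new value = 846 / 0.5905 = 1.4 × 10³ mg·h/L.

1.4 × 10³ mg·h/L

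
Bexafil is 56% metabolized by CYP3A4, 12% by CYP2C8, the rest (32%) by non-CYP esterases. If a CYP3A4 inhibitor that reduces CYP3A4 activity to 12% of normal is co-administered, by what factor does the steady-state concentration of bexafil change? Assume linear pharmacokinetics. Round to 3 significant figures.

The CYP3A4 pathway (56% of clearance) drops to 0.12× activity: 0.56 × 0.12 = 0.0672.
CYP2C8 (12%) and the residual 32% are unaffected.
New clearance relative to baseline: 0.0672 + 0.12 + 0.32 = 0.5072.
Steady-state concentration is inversely proportional to clearance, so the fold-change is 1 / 0.5072 = 1.97.

1.97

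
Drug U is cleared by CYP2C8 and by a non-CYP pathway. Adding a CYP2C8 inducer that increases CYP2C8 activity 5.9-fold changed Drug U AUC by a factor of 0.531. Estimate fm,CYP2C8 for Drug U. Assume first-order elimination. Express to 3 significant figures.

CL'/CL = 1 / 0.531 = 1.883
5.9·fm + (1 − fm) = 1.883
fm = (1.883 − 1) / (5.9 − 1) = 0.180

0.180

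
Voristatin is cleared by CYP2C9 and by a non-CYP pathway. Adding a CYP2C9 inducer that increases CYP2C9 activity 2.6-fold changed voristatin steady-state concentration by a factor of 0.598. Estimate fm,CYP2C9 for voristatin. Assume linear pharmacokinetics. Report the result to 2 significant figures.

CL'/CL = 1 / 0.598 = 1.672
2.6·fm + (1 − fm) = 1.672
fm = (1.672 − 1) / (2.6 − 1) = 0.42

0.42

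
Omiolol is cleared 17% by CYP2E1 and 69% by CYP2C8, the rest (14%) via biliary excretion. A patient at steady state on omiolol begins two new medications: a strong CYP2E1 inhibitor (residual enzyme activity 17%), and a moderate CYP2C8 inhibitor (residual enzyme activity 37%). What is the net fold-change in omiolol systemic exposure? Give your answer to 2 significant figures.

2.4

The CYP2E1 pathway (17% of clearance) falls to 0.17× activity: 0.17 × 0.17 = 0.0289.
The CYP2C8 pathway (69% of clearance) falls to 0.37× activity: 0.69 × 0.37 = 0.2553.
Non-CYP routes (14%) are unchanged.
Relative clearance = 0.0289 + 0.2553 + 0.14 = 0.4242.
Systemic exposure ∝ 1/CL: fold-change = 1 / 0.4242 = 2.4.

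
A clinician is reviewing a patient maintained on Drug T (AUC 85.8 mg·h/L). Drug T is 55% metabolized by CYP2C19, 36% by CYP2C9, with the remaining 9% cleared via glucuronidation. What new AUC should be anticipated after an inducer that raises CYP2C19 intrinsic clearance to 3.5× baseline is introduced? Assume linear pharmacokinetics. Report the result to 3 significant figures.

The CYP2C19 pathway (55% of clearance) increases to 3.5× activity: 0.55 × 3.5 = 1.925.
CYP2C9 (36%) and the residual 9% are unaffected.
CL_new/CL_old = 1.925 + 0.36 + 0.09 = 2.375.
With dosing unchanged, AUC scales as 1/CL: 85.8 / 2.375 = 36.1 mg·h/L.

36.1 mg·h/L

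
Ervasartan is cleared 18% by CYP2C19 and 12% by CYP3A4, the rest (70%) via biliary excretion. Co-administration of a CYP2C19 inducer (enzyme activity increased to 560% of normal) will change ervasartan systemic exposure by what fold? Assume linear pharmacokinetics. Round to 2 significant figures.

0.55

CYP2C19: 0.18 × 5.6 = 1.008
CYP3A4: 0.12 (unchanged)
Other: 0.7 (unchanged)
CL_new/CL_old = 1.008 + 0.12 + 0.7 = 1.828.
Systemic exposure ratio = CL_old/CL_new = 1 / 1.828 = 0.55.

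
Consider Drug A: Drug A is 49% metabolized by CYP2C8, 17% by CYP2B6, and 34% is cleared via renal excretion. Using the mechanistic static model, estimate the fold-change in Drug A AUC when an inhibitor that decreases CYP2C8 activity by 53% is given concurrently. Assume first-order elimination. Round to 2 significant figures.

The CYP2C8 pathway (49% of clearance) drops to 0.47× activity: 0.49 × 0.47 = 0.2303.
CYP2B6 (17%) and the residual 34% are unaffected.
Relative clearance = 0.2303 + 0.17 + 0.34 = 0.7403.
AUC ratio = CL_old/CL_new = 1 / 0.7403 = 1.4.

1.4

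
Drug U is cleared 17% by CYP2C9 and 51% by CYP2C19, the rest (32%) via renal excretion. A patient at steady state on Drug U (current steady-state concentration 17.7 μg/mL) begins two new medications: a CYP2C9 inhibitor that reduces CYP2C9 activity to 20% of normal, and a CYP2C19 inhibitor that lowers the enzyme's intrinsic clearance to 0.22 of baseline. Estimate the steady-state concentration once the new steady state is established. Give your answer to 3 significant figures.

CYP2C9: 0.17 × 0.2 = 0.034
CYP2C19: 0.51 × 0.22 = 0.1122
Other: 0.32 (unchanged)
New clearance relative to baseline: 0.034 + 0.1122 + 0.32 = 0.4662.
Steady-state concentration ∝ 1/CL: new value = 17.7 / 0.4662 = 38.0 μg/mL.

38.0 μg/mL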